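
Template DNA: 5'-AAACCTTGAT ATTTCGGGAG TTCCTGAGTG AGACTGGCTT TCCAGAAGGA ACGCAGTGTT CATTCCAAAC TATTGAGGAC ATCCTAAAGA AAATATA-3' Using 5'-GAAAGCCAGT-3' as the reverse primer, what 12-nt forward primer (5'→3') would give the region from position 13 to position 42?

The reverse primer's reverse complement ACTGGCTTTC matches the template at positions 33–42; the product starts at position 13.
The forward primer is identical to the top strand over positions 13–24: TTCGGGAGTTCC.

5'-TTCGGGAGTTCC-3'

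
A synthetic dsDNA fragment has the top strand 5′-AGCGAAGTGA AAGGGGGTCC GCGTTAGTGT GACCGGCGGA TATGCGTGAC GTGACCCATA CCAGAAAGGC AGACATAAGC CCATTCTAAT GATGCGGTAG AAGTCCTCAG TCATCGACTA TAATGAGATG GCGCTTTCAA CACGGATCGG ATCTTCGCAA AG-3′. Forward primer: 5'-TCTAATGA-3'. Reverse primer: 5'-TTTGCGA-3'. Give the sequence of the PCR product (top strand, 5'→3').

Forward primer TCTAATGA is found on the top strand at positions 85–92.
The reverse primer's reverse complement is TCGCAAA, which matches the template at positions 155–161.
The product is the template from position 85 through 161 (77 bp).

5'-TCTAATGATGCGGTAGAAGTCCTCAGTCATCGACTATAATGAGATGGCGCTTTCAACACGGATCGGATCTTCGCAAA-3'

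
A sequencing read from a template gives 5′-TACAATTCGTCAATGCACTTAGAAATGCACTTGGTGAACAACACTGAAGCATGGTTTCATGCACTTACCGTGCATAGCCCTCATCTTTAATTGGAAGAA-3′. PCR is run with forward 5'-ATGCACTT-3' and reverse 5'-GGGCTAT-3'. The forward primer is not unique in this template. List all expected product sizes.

68 bp, 56 bp, 22 bp

The forward primer ATGCACTT matches the top strand at positions 13–20, 25–32, 59–66.
The reverse primer's reverse complement is ATAGCCC, matching at positions 74–80.
Each forward site pairs with the reverse site to give a product ending at position 80: sizes 68, 56, 22 bp.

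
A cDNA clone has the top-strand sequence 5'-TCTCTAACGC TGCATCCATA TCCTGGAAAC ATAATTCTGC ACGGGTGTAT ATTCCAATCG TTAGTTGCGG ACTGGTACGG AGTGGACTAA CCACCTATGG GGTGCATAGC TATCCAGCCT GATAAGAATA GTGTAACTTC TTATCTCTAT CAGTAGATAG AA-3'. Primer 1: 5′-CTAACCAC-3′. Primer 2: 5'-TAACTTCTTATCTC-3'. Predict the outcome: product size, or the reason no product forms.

Primer 1 (CTAACCAC) matches the top strand at positions 87–94 (3' end points downstream).
Primer 2 (TAACTTCTTATCTC) also matches the top strand directly, at positions 134–147 — its reverse complement GAGATAAGAAGTTA is not present.
Both primers anneal to the bottom strand with 3' ends pointing the same way, so neither can prime synthesis back toward the other.

No product — both primers anneal to the same strand and extend in the same direction.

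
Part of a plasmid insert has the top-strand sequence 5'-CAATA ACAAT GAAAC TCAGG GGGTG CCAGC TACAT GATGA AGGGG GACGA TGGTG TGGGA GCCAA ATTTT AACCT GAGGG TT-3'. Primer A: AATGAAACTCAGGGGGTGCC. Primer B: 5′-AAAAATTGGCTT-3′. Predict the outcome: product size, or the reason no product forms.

Primer B (AAAAATTGGCTT) does not match the top strand, and its reverse complement AAGCCAATTTTT does not match either.
With no annealing site for primer B, no amplification occurs.

No product — primer B has no binding site in the template.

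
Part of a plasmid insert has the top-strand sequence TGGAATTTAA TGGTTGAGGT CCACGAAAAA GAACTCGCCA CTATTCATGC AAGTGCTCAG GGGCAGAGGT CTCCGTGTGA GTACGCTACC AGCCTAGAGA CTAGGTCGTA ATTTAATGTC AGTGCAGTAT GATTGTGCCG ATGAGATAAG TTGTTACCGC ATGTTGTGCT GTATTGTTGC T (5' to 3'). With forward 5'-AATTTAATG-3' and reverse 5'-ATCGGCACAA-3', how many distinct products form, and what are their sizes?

Two products: 139 bp, 33 bp

The forward primer AATTTAATG matches the top strand at positions 4–12, 110–118.
The reverse primer's reverse complement is TTGTGCCGAT, matching at positions 133–142.
Each forward site pairs with the reverse site to give a product ending at position 142: sizes 139, 33 bp.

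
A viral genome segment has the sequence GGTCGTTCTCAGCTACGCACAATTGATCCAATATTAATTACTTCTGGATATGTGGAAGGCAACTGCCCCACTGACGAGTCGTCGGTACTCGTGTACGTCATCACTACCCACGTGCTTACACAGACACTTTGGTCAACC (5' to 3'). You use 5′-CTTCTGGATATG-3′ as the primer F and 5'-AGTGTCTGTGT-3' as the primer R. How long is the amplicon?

88 bp

The forward primer matches the template at positions 41–52.
The reverse primer's reverse complement is ACACAGACACT, which matches the template at positions 118–128.
Product length = (reverse-primer end) − (forward-primer start) + 1 = 128 − 41 + 1 = 88 bp.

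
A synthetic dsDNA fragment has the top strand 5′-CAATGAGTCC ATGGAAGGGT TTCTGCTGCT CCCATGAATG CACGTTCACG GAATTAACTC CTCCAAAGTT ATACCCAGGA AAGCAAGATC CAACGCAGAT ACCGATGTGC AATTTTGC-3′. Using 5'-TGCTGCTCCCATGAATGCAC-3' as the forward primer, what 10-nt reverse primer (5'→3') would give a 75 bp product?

5'-CTGCGTTGGA-3'

The forward primer binds at positions 24–43, so a 75 bp product ends at position 24 + 75 − 1 = 98.
The reverse primer anneals to the top strand over positions 89–98, i.e. to TCCAACGCAG.
Its sequence written 5'→3' is the reverse complement: CTGCGTTGGA.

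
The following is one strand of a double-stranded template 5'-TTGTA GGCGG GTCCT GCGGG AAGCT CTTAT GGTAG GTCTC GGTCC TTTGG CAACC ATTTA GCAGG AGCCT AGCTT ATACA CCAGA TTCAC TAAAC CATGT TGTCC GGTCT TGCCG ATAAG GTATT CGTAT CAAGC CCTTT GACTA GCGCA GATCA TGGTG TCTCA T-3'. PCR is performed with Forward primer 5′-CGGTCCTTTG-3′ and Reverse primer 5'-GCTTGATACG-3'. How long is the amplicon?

Scanning the template, CGGTCCTTTG occurs at positions 40–49; this primer anneals to the bottom strand there with its 3' end pointing downstream.
Reverse complement of the reverse primer: CGTATCAAGC. This occurs on the top strand at positions 126–135.
Amplicon spans positions 40–135: 96 bp.

96 bp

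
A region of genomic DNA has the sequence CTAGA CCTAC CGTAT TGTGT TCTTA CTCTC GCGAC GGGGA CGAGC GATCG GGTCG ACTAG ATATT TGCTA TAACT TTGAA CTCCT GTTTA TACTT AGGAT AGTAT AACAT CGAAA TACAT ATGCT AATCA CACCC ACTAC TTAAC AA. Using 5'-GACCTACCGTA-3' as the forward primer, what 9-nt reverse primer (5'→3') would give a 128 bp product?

The forward primer binds at positions 4–14, so a 128 bp product ends at position 4 + 128 − 1 = 131.
The reverse primer anneals to the top strand over positions 123–131, i.e. to GCTAATCAC.
Its sequence written 5'→3' is the reverse complement: GTGATTAGC.

5'-GTGATTAGC-3'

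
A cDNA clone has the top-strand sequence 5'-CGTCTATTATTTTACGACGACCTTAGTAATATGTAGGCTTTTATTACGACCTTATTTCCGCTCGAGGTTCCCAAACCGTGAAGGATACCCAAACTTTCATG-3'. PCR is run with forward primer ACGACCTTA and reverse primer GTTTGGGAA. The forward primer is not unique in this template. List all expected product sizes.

60 bp, 31 bp

The forward primer ACGACCTTA matches the top strand at positions 17–25, 46–54.
The reverse primer's reverse complement is TTCCCAAAC, matching at positions 68–76.
Each forward site pairs with the reverse site to give a product ending at position 76: sizes 60, 31 bp.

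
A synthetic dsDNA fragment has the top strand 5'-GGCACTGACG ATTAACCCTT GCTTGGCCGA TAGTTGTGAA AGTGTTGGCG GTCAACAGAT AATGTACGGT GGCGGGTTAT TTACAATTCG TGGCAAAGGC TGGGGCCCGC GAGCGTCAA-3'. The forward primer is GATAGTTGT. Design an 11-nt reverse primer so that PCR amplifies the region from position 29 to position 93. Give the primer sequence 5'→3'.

5'-CCACGAATTGT-3'

The product's 3' end on the top strand is position 93.
The reverse primer anneals to the top strand over positions 83–93, i.e. to ACAATTCGTGG.
Its sequence written 5'→3' is the reverse complement: CCACGAATTGT.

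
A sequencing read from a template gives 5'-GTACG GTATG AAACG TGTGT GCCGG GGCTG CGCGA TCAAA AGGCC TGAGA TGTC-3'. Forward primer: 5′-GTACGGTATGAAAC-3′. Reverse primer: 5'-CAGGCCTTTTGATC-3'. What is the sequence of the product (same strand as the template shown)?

5'-GTACGGTATGAAACGTGTGTGCCGGGGCTGCGCGATCAAAAGGCCTG-3'

The forward primer matches the template at positions 1–14.
The reverse primer's reverse complement is GATCAAAAGGCCTG, which matches the template at positions 34–47.
The product is the template from position 1 through 47 (47 bp).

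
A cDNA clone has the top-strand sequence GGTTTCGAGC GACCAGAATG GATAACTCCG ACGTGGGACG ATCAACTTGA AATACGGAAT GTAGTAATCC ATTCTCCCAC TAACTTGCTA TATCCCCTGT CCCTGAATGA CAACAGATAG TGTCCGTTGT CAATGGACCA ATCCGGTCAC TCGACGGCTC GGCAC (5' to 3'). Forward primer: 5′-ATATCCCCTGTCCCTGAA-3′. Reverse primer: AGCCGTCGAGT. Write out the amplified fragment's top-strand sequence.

Scanning the template, ATATCCCCTGTCCCTGAA occurs at positions 90–107; this primer anneals to the bottom strand there with its 3' end pointing downstream.
The reverse primer's reverse complement is ACTCGACGGCT, which matches the template at positions 149–159.
The product is the template from position 90 through 159 (70 bp).

5'-ATATCCCCTGTCCCTGAATGACAACAGATAGTGTCCGTTGTCAATGGACCAATCCGGTCACTCGACGGCT-3'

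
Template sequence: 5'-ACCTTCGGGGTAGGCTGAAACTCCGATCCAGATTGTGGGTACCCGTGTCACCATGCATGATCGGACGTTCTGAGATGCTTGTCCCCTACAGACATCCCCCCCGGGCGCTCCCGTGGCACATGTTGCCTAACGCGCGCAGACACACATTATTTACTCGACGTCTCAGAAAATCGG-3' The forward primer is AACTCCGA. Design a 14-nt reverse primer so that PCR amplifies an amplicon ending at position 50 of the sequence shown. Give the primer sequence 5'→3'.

5'-TGACACGGGTACCC-3'

The forward primer binds at positions 19–26; the product's 3' end on the top strand is position 50.
The reverse primer anneals to the top strand over positions 37–50, i.e. to GGGTACCCGTGTCA.
Its sequence written 5'→3' is the reverse complement: TGACACGGGTACCC.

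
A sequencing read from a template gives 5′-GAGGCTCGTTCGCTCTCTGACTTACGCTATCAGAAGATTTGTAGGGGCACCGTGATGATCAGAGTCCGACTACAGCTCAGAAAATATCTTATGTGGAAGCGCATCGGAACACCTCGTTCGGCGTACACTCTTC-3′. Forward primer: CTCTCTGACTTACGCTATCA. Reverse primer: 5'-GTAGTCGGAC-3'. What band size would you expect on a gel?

The forward primer matches the template at positions 13–32.
Taking the reverse complement of GTAGTCGGAC gives GTCCGACTAC, found at positions 64–73 on the template; the primer anneals here to the top strand with its 3' end pointing upstream.
Product length = (reverse-primer end) − (forward-primer start) + 1 = 73 − 13 + 1 = 61 bp.

61 bp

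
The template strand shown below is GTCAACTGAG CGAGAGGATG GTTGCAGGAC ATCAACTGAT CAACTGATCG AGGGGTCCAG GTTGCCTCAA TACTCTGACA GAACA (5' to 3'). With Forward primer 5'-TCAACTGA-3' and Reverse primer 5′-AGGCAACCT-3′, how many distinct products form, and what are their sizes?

The forward primer TCAACTGA matches the top strand at positions 2–9, 32–39, 40–47.
The reverse primer's reverse complement is AGGTTGCCT, matching at positions 59–67.
Each forward site pairs with the reverse site to give a product ending at position 67: sizes 66, 36, 28 bp.

Three products: 66 bp, 36 bp, 28 bp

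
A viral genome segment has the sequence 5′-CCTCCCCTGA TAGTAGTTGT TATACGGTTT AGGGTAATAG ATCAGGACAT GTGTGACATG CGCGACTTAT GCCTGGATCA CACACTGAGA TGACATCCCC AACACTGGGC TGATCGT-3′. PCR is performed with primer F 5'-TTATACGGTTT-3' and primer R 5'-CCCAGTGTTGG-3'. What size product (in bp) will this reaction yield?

Scanning the template, TTATACGGTTT occurs at positions 20–30; this primer anneals to the bottom strand there with its 3' end pointing downstream.
Taking the reverse complement of CCCAGTGTTGG gives CCAACACTGGG, found at positions 99–109 on the template; the primer anneals here to the top strand with its 3' end pointing upstream.
Product length = (reverse-primer end) − (forward-primer start) + 1 = 109 − 20 + 1 = 90 bp.

90 bp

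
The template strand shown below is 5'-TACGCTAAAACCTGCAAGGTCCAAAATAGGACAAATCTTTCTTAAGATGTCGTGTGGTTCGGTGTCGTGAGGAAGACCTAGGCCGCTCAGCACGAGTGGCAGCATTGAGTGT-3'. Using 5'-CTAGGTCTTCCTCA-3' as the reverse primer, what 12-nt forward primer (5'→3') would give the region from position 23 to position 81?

The reverse primer's reverse complement TGAGGAAGACCTAG matches the template at positions 68–81; the product starts at position 23.
The forward primer is identical to the top strand over positions 23–34: AAAATAGGACAA.

5'-AAAATAGGACAA-3'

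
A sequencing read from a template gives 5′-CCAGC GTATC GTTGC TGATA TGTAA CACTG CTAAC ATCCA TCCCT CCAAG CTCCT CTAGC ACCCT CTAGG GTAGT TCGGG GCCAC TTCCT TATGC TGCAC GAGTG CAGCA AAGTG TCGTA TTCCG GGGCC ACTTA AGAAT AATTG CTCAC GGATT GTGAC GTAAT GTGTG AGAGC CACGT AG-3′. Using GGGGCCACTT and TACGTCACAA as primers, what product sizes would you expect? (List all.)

The forward primer GGGGCCACTT matches the top strand at positions 78–87, 125–134.
The reverse primer's reverse complement is TTGTGACGTA, matching at positions 154–163.
Each forward site pairs with the reverse site to give a product ending at position 163: sizes 86, 39 bp.

86 bp, 39 bp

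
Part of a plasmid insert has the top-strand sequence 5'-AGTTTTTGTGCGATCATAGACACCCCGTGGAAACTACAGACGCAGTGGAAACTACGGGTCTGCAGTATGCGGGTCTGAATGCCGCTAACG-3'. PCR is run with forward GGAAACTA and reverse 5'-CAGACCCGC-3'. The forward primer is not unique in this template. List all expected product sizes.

49 bp, 31 bp

The forward primer GGAAACTA matches the top strand at positions 29–36, 47–54.
The reverse primer's reverse complement is GCGGGTCTG, matching at positions 69–77.
Each forward site pairs with the reverse site to give a product ending at position 77: sizes 49, 31 bp.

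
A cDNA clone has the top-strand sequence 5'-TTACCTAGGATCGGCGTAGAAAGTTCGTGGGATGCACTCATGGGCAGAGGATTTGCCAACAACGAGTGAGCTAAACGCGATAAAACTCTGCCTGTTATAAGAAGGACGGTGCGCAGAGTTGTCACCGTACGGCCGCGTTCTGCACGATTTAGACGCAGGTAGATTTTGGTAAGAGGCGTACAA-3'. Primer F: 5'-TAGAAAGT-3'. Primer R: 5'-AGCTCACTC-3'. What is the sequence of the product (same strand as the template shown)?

Scanning the template, TAGAAAGT occurs at positions 17–24; this primer anneals to the bottom strand there with its 3' end pointing downstream.
Taking the reverse complement of AGCTCACTC gives GAGTGAGCT, found at positions 64–72 on the template; the primer anneals here to the top strand with its 3' end pointing upstream.
The product is the template from position 17 through 72 (56 bp).

5'-TAGAAAGTTCGTGGGATGCACTCATGGGCAGAGGATTTGCCAACAACGAGTGAGCT-3'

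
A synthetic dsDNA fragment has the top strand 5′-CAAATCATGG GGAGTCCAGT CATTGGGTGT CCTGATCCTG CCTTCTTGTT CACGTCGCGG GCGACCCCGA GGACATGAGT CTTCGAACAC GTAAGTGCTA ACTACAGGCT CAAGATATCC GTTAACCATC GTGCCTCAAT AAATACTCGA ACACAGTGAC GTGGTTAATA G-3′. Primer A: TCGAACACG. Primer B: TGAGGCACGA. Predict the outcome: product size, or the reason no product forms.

Yes — a 56 bp product.

Primer A (TCGAACACG) matches the top strand at positions 83–91; it acts as a forward primer.
Primer B's reverse complement is TCGTGCCTCA, matching the top strand at positions 129–138; it acts as a reverse primer.
The 3' ends face each other across positions 83–138, giving a 56 bp product.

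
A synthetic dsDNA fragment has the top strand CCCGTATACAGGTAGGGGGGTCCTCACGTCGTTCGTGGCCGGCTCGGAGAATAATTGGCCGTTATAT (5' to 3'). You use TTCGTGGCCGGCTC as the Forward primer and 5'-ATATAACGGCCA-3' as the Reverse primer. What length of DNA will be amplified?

Scanning the template, TTCGTGGCCGGCTC occurs at positions 32–45; this primer anneals to the bottom strand there with its 3' end pointing downstream.
Taking the reverse complement of ATATAACGGCCA gives TGGCCGTTATAT, found at positions 56–67 on the template; the primer anneals here to the top strand with its 3' end pointing upstream.
Amplicon spans positions 32–67: 36 bp.

36 bp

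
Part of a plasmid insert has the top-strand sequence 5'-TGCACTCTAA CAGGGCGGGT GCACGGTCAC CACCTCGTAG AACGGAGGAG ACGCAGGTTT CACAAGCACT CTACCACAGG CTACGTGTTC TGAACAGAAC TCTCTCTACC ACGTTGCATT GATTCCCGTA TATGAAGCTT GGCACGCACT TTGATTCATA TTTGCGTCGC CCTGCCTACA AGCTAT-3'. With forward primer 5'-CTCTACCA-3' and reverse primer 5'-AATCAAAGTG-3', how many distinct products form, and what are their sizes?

Two products: 88 bp, 53 bp

The forward primer CTCTACCA matches the top strand at positions 69–76, 104–111.
The reverse primer's reverse complement is CACTTTGATT, matching at positions 147–156.
Each forward site pairs with the reverse site to give a product ending at position 156: sizes 88, 53 bp.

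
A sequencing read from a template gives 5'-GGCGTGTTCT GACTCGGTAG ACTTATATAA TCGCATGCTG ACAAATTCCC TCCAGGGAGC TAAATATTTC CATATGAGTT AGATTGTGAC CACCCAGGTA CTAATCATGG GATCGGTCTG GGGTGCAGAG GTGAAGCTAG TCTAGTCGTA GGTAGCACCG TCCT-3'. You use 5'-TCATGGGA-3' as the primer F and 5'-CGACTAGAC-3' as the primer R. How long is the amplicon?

The forward primer matches the template at positions 105–112.
Taking the reverse complement of CGACTAGAC gives GTCTAGTCG, found at positions 140–148 on the template; the primer anneals here to the top strand with its 3' end pointing upstream.
The product runs from position 105 to position 148, so its length is 148 − 105 + 1 = 44 bp.

44 bp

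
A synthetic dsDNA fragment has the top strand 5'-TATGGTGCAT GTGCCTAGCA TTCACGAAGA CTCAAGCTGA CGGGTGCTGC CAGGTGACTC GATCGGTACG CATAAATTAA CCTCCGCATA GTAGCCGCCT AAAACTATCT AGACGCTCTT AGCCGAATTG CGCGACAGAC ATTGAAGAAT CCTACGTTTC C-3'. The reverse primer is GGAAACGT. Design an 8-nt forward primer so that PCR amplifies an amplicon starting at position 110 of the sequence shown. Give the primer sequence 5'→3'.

The reverse primer's reverse complement ACGTTTCC matches the template at positions 154–161; the product starts at position 110.
The forward primer is identical to the top strand over positions 110–117: TAGACGCT.

5'-TAGACGCT-3'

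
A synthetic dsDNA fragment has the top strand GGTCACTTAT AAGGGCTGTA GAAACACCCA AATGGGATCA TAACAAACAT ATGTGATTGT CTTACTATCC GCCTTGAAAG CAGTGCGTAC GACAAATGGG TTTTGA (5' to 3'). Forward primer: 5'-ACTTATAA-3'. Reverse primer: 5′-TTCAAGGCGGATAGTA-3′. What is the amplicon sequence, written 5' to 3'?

The forward primer matches the template at positions 5–12.
Taking the reverse complement of TTCAAGGCGGATAGTA gives TACTATCCGCCTTGAA, found at positions 63–78 on the template; the primer anneals here to the top strand with its 3' end pointing upstream.
The product is the template from position 5 through 78 (74 bp).

5'-ACTTATAAGGGCTGTAGAAACACCCAAATGGGATCATAACAAACATATGTGATTGTCTTACTATCCGCCTTGAA-3'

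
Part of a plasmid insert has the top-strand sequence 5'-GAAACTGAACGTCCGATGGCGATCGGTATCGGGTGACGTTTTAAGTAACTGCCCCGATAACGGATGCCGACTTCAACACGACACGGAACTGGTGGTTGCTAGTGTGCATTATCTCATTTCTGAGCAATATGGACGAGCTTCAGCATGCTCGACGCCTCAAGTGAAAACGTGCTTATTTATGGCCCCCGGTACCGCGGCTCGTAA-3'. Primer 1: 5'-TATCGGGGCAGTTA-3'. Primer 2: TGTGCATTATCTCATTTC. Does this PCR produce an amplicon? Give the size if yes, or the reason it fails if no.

Primer 1 (TATCGGGGCAGTTA) has reverse complement TAACTGCCCCGATA, which matches the top strand at positions 46–59; primer 1 anneals to the top strand there with its 3' end pointing upstream toward position 46.
Primer 2 (TGTGCATTATCTCATTTC) matches the top strand directly at positions 103–120; it anneals to the bottom strand with its 3' end pointing downstream toward position 120.
The 3' ends diverge (primer 1 extends toward position 1, primer 2 toward position 204), so the primers never converge on a shared product.

No product — the primers' 3' ends point away from each other.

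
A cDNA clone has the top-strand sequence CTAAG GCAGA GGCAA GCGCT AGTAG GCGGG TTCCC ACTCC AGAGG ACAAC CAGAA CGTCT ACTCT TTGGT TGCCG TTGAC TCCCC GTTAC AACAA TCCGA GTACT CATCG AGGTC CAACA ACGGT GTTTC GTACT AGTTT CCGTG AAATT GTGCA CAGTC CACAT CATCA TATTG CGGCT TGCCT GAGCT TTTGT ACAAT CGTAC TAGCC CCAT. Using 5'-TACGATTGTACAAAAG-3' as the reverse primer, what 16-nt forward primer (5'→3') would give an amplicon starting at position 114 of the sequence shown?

5'-TCCAACAACGGTGTTT-3'

The reverse primer's reverse complement CTTTTGTACAATCGTA matches the template at positions 189–204; the product starts at position 114.
The forward primer is identical to the top strand over positions 114–129: TCCAACAACGGTGTTT.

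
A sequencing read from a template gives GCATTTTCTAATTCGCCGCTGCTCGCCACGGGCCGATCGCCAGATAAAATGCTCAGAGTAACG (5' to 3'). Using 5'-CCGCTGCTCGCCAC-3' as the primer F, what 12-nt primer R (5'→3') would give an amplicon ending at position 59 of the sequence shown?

5'-ACTCTGAGCATT-3'

The forward primer binds at positions 16–29; the product's 3' end on the top strand is position 59.
The reverse primer anneals to the top strand over positions 48–59, i.e. to AATGCTCAGAGT.
Its sequence written 5'→3' is the reverse complement: ACTCTGAGCATT.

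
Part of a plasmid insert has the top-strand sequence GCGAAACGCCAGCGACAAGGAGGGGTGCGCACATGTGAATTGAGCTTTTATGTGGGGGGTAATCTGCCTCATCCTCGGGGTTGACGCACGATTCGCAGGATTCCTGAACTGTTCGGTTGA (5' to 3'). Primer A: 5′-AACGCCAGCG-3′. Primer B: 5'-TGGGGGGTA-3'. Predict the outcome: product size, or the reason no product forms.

No product — both primers anneal to the same strand and extend in the same direction.

Primer A (AACGCCAGCG) matches the top strand at positions 5–14 (3' end points downstream).
Primer B (TGGGGGGTA) also matches the top strand directly, at positions 53–61 — its reverse complement TACCCCCCA is not present.
Both primers anneal to the bottom strand with 3' ends pointing the same way, so neither can prime synthesis back toward the other.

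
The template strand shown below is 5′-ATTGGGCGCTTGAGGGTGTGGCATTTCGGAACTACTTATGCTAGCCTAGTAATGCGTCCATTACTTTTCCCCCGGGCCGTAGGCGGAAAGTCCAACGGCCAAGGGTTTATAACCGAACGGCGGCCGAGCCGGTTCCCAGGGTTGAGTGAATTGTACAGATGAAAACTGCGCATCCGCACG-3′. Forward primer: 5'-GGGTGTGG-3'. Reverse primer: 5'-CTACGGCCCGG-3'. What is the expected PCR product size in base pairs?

69 bp

Scanning the template, GGGTGTGG occurs at positions 14–21; this primer anneals to the bottom strand there with its 3' end pointing downstream.
Taking the reverse complement of CTACGGCCCGG gives CCGGGCCGTAG, found at positions 72–82 on the template; the primer anneals here to the top strand with its 3' end pointing upstream.
The product runs from position 14 to position 82, so its length is 82 − 14 + 1 = 69 bp.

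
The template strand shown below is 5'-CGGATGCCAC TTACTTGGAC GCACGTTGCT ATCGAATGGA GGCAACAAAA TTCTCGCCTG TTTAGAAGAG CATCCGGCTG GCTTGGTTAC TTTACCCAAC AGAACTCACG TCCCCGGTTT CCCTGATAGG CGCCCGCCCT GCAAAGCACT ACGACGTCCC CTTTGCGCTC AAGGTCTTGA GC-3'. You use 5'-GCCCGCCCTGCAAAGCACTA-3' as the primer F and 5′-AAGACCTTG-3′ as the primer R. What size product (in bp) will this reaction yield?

Forward primer GCCCGCCCTGCAAAGCACTA is found on the top strand at positions 132–151.
Reverse complement of the reverse primer: CAAGGTCTT. This occurs on the top strand at positions 170–178.
Amplicon spans positions 132–178: 47 bp.

47 bp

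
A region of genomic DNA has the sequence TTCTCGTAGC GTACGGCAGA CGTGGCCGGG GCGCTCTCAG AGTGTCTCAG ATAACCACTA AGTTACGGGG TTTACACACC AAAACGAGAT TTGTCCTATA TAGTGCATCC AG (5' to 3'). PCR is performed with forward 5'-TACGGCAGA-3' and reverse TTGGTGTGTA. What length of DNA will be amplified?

71 bp

Scanning the template, TACGGCAGA occurs at positions 12–20; this primer anneals to the bottom strand there with its 3' end pointing downstream.
The reverse primer's reverse complement is TACACACCAA, which matches the template at positions 73–82.
Product length = (reverse-primer end) − (forward-primer start) + 1 = 82 − 12 + 1 = 71 bp.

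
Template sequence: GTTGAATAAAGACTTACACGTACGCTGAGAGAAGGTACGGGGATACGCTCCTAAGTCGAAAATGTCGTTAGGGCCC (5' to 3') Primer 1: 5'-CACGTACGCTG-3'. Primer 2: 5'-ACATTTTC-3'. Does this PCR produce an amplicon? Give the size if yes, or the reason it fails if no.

Yes — a 49 bp product.

Primer 1 (CACGTACGCTG) matches the top strand at positions 17–27; it acts as a forward primer.
Primer 2's reverse complement is GAAAATGT, matching the top strand at positions 58–65; it acts as a reverse primer.
The 3' ends face each other across positions 17–65, giving a 49 bp product.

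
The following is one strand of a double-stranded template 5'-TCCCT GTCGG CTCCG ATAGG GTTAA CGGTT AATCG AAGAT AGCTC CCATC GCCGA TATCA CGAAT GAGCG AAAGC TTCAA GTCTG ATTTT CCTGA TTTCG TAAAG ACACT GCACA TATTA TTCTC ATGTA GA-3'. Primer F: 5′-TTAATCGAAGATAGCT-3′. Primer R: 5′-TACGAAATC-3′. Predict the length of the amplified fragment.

The forward primer matches the template at positions 29–44.
Taking the reverse complement of TACGAAATC gives GATTTCGTA, found at positions 94–102 on the template; the primer anneals here to the top strand with its 3' end pointing upstream.
Product length = (reverse-primer end) − (forward-primer start) + 1 = 102 − 29 + 1 = 74 bp.

74 bp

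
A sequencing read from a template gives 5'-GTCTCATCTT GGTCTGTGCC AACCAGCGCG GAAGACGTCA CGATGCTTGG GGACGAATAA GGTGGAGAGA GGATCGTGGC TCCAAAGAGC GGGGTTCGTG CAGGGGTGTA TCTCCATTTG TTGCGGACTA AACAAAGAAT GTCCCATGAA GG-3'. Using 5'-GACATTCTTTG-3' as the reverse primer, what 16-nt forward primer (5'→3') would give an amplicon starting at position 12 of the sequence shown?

5'-GTCTGTGCCAACCAGC-3'

The reverse primer's reverse complement CAAAGAATGTC matches the template at positions 133–143; the product starts at position 12.
The forward primer is identical to the top strand over positions 12–27: GTCTGTGCCAACCAGC.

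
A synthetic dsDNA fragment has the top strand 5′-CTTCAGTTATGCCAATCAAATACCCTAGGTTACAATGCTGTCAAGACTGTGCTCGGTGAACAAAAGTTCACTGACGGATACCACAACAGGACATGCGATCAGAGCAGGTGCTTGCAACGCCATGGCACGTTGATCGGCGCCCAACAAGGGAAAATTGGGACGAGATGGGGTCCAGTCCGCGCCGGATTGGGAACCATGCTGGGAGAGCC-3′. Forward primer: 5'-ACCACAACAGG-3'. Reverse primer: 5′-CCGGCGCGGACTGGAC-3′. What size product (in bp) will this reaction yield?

The forward primer matches the template at positions 80–90.
The reverse primer's reverse complement is GTCCAGTCCGCGCCGG, which matches the template at positions 170–185.
Amplicon spans positions 80–185: 106 bp.

106 bp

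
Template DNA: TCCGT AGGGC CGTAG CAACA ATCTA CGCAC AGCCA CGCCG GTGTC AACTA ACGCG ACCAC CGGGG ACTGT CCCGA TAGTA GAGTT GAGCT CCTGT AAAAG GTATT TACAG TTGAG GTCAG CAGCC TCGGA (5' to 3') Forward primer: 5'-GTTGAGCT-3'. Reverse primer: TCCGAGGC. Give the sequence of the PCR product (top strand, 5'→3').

Scanning the template, GTTGAGCT occurs at positions 83–90; this primer anneals to the bottom strand there with its 3' end pointing downstream.
Reverse complement of the reverse primer: GCCTCGGA. This occurs on the top strand at positions 123–130.
The product is the template from position 83 through 130 (48 bp).

5'-GTTGAGCTCCTGTAAAAGGTATTTACAGTTGAGGTCAGCAGCCTCGGA-3'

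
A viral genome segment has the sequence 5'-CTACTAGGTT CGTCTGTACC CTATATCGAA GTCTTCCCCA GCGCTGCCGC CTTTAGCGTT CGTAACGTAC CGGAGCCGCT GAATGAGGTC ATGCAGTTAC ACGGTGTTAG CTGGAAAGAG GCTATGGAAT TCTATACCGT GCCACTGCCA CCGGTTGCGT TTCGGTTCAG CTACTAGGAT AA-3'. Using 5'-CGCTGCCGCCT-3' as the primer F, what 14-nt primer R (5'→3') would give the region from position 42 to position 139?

The product's 3' end on the top strand is position 139.
The reverse primer anneals to the top strand over positions 126–139, i.e. to GGAATTCTATACCG.
Its sequence written 5'→3' is the reverse complement: CGGTATAGAATTCC.

5'-CGGTATAGAATTCC-3'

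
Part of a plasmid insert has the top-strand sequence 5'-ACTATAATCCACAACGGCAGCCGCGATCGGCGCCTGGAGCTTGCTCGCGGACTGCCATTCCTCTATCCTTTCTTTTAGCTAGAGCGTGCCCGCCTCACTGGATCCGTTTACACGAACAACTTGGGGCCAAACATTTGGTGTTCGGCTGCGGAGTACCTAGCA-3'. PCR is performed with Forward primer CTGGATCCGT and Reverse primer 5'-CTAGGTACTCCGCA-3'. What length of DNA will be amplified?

63 bp

The forward primer matches the template at positions 98–107.
The reverse primer's reverse complement is TGCGGAGTACCTAG, which matches the template at positions 147–160.
Amplicon spans positions 98–160: 63 bp.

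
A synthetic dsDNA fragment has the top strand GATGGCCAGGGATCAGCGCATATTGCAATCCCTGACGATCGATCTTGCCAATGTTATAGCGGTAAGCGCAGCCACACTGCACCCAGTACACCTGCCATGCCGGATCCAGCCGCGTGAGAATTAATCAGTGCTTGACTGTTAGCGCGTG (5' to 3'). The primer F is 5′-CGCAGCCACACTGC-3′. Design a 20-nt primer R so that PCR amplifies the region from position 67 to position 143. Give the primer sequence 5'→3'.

5'-GCTAACAGTCAAGCACTGAT-3'

The product's 3' end on the top strand is position 143.
The reverse primer anneals to the top strand over positions 124–143, i.e. to ATCAGTGCTTGACTGTTAGC.
Its sequence written 5'→3' is the reverse complement: GCTAACAGTCAAGCACTGAT.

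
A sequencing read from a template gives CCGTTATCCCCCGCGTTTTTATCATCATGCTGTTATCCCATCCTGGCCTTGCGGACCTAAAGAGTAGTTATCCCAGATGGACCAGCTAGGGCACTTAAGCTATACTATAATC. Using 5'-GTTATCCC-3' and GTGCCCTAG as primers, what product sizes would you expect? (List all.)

The forward primer GTTATCCC matches the top strand at positions 3–10, 32–39, 67–74.
The reverse primer's reverse complement is CTAGGGCAC, matching at positions 86–94.
Each forward site pairs with the reverse site to give a product ending at position 94: sizes 92, 63, 28 bp.

92 bp, 63 bp, 28 bp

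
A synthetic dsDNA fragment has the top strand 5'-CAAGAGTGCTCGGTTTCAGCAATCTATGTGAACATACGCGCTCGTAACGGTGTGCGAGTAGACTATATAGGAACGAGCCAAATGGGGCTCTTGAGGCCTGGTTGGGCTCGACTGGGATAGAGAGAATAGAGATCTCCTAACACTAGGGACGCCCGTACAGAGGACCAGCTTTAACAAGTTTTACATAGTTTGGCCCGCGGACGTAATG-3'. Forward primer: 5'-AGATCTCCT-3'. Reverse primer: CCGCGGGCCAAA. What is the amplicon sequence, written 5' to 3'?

5'-AGATCTCCTAACACTAGGGACGCCCGTACAGAGGACCAGCTTTAACAAGTTTTACATAGTTTGGCCCGCGG-3'

Scanning the template, AGATCTCCT occurs at positions 130–138; this primer anneals to the bottom strand there with its 3' end pointing downstream.
Taking the reverse complement of CCGCGGGCCAAA gives TTTGGCCCGCGG, found at positions 189–200 on the template; the primer anneals here to the top strand with its 3' end pointing upstream.
The product is the template from position 130 through 200 (71 bp).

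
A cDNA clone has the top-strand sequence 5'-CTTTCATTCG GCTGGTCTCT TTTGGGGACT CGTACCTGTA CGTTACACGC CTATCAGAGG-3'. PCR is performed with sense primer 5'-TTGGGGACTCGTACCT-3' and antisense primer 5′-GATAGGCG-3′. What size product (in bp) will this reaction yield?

34 bp

Scanning the template, TTGGGGACTCGTACCT occurs at positions 22–37; this primer anneals to the bottom strand there with its 3' end pointing downstream.
The reverse primer's reverse complement is CGCCTATC, which matches the template at positions 48–55.
Product length = (reverse-primer end) − (forward-primer start) + 1 = 55 − 22 + 1 = 34 bp.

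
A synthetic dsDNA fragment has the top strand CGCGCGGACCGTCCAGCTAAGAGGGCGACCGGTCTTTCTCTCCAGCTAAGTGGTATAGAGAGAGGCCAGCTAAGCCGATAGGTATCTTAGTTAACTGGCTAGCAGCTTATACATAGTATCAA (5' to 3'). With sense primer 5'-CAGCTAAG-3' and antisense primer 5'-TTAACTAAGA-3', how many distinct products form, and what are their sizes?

The forward primer CAGCTAAG matches the top strand at positions 14–21, 43–50, 67–74.
The reverse primer's reverse complement is TCTTAGTTAA, matching at positions 85–94.
Each forward site pairs with the reverse site to give a product ending at position 94: sizes 81, 52, 28 bp.

Three products: 81 bp, 52 bp, 28 bp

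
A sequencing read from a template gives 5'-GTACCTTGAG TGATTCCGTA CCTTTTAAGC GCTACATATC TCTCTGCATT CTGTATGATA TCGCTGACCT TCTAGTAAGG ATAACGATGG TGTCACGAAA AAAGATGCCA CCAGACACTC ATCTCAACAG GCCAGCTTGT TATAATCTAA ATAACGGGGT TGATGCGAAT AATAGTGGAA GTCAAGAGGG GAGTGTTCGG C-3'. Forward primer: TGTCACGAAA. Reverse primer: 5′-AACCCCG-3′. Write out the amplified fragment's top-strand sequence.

5'-TGTCACGAAAAAAGATGCCACCAGACACTCATCTCAACAGGCCAGCTTGTTATAATCTAAATAACGGGGTT-3'

Scanning the template, TGTCACGAAA occurs at positions 91–100; this primer anneals to the bottom strand there with its 3' end pointing downstream.
Reverse complement of the reverse primer: CGGGGTT. This occurs on the top strand at positions 155–161.
The product is the template from position 91 through 161 (71 bp).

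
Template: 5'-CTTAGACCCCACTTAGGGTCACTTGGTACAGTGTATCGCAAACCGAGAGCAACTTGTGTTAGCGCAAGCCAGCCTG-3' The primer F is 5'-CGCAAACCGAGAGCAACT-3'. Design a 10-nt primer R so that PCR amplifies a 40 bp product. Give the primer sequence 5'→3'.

The forward primer binds at positions 37–54, so a 40 bp product ends at position 37 + 40 − 1 = 76.
The reverse primer anneals to the top strand over positions 67–76, i.e. to AGCCAGCCTG.
Its sequence written 5'→3' is the reverse complement: CAGGCTGGCT.

5'-CAGGCTGGCT-3'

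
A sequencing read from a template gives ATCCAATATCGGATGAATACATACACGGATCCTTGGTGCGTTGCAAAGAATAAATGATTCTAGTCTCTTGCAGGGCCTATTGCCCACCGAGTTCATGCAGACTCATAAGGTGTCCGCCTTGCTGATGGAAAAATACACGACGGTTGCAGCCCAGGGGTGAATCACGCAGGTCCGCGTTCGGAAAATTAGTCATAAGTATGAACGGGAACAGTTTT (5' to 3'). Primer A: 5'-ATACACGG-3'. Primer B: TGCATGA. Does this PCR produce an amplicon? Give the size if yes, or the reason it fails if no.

Primer A (ATACACGG) matches the top strand at positions 21–28; it acts as a forward primer.
Primer B's reverse complement is TCATGCA, matching the top strand at positions 93–99; it acts as a reverse primer.
The 3' ends face each other across positions 21–99, giving a 79 bp product.

Yes — a 79 bp product.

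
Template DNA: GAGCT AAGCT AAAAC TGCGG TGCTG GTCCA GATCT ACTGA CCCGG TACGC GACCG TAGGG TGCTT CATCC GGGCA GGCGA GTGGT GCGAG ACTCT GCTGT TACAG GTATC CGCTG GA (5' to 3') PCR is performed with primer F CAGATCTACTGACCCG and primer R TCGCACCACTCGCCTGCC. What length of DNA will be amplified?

Forward primer CAGATCTACTGACCCG is found on the top strand at positions 29–44.
The reverse primer's reverse complement is GGCAGGCGAGTGGTGCGA, which matches the template at positions 72–89.
Amplicon spans positions 29–89: 61 bp.

61 bp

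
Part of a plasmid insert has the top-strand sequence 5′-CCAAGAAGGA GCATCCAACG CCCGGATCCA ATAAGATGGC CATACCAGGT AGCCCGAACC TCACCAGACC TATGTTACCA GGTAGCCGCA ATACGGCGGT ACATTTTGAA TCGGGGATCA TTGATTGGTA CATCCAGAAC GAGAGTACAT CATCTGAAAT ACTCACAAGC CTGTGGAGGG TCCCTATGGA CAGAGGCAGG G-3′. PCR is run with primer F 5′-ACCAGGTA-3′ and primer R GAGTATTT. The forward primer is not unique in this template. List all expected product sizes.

121 bp, 88 bp

The forward primer ACCAGGTA matches the top strand at positions 44–51, 77–84.
The reverse primer's reverse complement is AAATACTC, matching at positions 157–164.
Each forward site pairs with the reverse site to give a product ending at position 164: sizes 121, 88 bp.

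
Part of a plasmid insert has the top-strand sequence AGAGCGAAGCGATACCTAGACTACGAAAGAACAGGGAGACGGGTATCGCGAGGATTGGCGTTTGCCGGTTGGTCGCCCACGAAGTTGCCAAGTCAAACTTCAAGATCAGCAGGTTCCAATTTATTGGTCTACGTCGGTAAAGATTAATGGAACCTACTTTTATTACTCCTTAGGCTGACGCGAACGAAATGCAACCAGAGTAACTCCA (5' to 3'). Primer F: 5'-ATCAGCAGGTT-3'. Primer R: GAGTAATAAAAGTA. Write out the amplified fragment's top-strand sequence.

The forward primer matches the template at positions 105–115.
The reverse primer's reverse complement is TACTTTTATTACTC, which matches the template at positions 155–168.
The product is the template from position 105 through 168 (64 bp).

5'-ATCAGCAGGTTCCAATTTATTGGTCTACGTCGGTAAAGATTAATGGAACCTACTTTTATTACTC-3'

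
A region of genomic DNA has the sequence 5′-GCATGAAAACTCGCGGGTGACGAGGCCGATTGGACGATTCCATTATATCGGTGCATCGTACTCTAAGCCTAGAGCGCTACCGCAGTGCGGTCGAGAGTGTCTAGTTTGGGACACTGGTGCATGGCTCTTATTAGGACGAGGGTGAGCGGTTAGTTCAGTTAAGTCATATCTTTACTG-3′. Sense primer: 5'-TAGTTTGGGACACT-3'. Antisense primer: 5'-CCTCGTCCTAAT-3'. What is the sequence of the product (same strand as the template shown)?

Scanning the template, TAGTTTGGGACACT occurs at positions 102–115; this primer anneals to the bottom strand there with its 3' end pointing downstream.
Reverse complement of the reverse primer: ATTAGGACGAGG. This occurs on the top strand at positions 130–141.
The product is the template from position 102 through 141 (40 bp).

5'-TAGTTTGGGACACTGGTGCATGGCTCTTATTAGGACGAGG-3'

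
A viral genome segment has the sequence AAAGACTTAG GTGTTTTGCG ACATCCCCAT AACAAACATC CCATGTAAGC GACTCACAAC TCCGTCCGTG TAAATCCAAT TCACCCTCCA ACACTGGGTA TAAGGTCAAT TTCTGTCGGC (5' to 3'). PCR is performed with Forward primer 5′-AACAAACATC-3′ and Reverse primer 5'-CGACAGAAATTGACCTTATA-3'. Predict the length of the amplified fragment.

88 bp

Scanning the template, AACAAACATC occurs at positions 31–40; this primer anneals to the bottom strand there with its 3' end pointing downstream.
Reverse complement of the reverse primer: TATAAGGTCAATTTCTGTCG. This occurs on the top strand at positions 99–118.
The product runs from position 31 to position 118, so its length is 118 − 31 + 1 = 88 bp.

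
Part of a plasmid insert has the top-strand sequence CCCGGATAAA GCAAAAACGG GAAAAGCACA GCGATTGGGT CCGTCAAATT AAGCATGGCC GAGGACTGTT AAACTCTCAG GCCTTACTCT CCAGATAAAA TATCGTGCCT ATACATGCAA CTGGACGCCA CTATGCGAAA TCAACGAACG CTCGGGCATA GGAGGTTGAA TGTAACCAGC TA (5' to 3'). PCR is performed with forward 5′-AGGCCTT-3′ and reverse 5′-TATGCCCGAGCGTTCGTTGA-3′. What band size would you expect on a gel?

82 bp

The forward primer matches the template at positions 79–85.
The reverse primer's reverse complement is TCAACGAACGCTCGGGCATA, which matches the template at positions 141–160.
Product length = (reverse-primer end) − (forward-primer start) + 1 = 160 − 79 + 1 = 82 bp.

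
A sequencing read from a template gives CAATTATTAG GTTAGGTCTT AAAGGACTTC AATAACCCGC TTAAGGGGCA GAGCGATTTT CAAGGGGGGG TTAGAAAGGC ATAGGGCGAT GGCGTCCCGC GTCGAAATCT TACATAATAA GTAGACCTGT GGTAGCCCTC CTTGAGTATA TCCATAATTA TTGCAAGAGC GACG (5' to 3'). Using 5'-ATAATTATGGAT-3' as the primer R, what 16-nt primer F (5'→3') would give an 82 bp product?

5'-CATAGGGCGATGGCGT-3'

The reverse primer's reverse complement ATCCATAATTAT matches the template at positions 150–161, so the product ends at position 161.
An 82 bp product then starts at position 161 − 82 + 1 = 80.
The forward primer is identical to the top strand there: CATAGGGCGATGGCGT.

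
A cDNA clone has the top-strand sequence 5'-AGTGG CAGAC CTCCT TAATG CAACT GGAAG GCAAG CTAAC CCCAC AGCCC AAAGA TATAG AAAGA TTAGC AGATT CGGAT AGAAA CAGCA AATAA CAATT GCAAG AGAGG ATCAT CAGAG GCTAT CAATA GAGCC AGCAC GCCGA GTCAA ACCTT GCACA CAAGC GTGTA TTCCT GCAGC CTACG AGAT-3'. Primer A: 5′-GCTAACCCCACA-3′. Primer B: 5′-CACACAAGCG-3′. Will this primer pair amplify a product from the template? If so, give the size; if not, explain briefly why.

No product — both primers anneal to the same strand and extend in the same direction.

Primer A (GCTAACCCCACA) matches the top strand at positions 35–46 (3' end points downstream).
Primer B (CACACAAGCG) also matches the top strand directly, at positions 157–166 — its reverse complement CGCTTGTGTG is not present.
Both primers anneal to the bottom strand with 3' ends pointing the same way, so neither can prime synthesis back toward the other.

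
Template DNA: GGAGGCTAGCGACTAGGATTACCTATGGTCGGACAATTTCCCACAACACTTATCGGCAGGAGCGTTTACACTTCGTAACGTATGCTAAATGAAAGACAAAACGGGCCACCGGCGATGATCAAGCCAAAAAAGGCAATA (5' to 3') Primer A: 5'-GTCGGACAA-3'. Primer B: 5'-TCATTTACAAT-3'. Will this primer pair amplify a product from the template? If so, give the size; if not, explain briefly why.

No product — primer B has no binding site in the template.

Primer B (TCATTTACAAT) does not match the top strand, and its reverse complement ATTGTAAATGA does not match either.
With no annealing site for primer B, no amplification occurs.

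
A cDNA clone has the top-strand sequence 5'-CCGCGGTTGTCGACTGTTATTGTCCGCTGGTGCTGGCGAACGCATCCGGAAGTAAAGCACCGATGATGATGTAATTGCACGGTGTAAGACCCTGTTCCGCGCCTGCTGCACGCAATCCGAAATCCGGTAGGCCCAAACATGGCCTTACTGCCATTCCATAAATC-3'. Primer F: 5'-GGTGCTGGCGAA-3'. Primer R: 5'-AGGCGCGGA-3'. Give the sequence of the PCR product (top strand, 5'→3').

Forward primer GGTGCTGGCGAA is found on the top strand at positions 29–40.
The reverse primer's reverse complement is TCCGCGCCT, which matches the template at positions 96–104.
The product is the template from position 29 through 104 (76 bp).

5'-GGTGCTGGCGAACGCATCCGGAAGTAAAGCACCGATGATGATGTAATTGCACGGTGTAAGACCCTGTTCCGCGCCT-3'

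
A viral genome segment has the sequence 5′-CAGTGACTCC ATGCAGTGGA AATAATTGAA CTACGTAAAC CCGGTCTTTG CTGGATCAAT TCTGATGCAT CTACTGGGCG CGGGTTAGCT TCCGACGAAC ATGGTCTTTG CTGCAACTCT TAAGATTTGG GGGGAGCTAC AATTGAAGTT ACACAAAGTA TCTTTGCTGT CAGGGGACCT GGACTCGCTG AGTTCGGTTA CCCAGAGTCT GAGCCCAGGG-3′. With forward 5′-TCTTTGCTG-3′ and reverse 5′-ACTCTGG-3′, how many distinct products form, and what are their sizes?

The forward primer TCTTTGCTG matches the top strand at positions 45–53, 105–113, 161–169.
The reverse primer's reverse complement is CCAGAGT, matching at positions 202–208.
Each forward site pairs with the reverse site to give a product ending at position 208: sizes 164, 104, 48 bp.

Three products: 164 bp, 104 bp, 48 bp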